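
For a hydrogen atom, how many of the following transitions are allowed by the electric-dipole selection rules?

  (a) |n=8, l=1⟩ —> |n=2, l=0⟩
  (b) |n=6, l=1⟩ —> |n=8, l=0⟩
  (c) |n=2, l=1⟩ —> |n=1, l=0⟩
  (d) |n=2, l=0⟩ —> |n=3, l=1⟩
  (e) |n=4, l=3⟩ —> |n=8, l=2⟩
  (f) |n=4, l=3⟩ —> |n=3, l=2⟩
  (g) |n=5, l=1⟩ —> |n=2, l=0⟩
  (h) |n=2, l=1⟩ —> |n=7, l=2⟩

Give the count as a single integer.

(a) allowed
(b) allowed
(c) allowed
(d) allowed
(e) allowed
(f) allowed
(g) allowed
(h) allowed
Total allowed: 8 of 8.

8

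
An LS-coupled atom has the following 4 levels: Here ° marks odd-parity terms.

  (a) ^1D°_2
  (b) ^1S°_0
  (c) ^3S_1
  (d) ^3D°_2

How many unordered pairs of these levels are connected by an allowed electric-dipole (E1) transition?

(a)–(b): forbidden (parity, ΔL, ΔJ).
(a)–(c): forbidden (ΔS, ΔL).
(a)–(d): forbidden (parity, ΔS).
(b)–(c): forbidden (ΔS, ΔL).
(b)–(d): forbidden (parity, ΔS, ΔL, ΔJ).
(c)–(d): forbidden (ΔL).
Allowed pairs: 0 of 6.

0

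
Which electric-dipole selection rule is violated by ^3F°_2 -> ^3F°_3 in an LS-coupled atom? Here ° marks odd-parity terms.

parity

Parity must change: odd → odd — fails.
ΔJ = 0, ±1 (not J=0↔0): J: 2 → 3, ΔJ = +1 — ok.
ΔL = 0, ±1 (not L=0↔0): L: 3 → 3, ΔL = +0 — ok.
ΔS = 0: S: 1 → 1 — ok.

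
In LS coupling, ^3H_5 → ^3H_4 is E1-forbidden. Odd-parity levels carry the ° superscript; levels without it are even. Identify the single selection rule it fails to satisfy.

Reading off the term symbols: S 1→1, L 5→5, J 5→4, parity even→even.
Parity must change: even → even — fails.
ΔL = 0, ±1 (not L=0↔0): L: 5 → 5, ΔL = +0 — ok.
ΔJ = 0, ±1 (not J=0↔0): J: 5 → 4, ΔJ = -1 — ok.
ΔS = 0: S: 1 → 1 — ok.

parity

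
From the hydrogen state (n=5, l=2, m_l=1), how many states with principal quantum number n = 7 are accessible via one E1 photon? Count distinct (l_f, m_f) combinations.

E1 requires Δl = ±1, so l_f ∈ {1, 3}; with 0 ≤ l_f ≤ n_f−1 = 6, the allowed l_f values are {1, 3}.
For l_f = 1: m_f ∈ {m_i−1, m_i, m_i+1} ∩ [−1, 1] = {0, 1} → 2 states.
For l_f = 3: m_f ∈ {m_i−1, m_i, m_i+1} ∩ [−3, 3] = {0, 1, 2} → 3 states.
Total: 5.

5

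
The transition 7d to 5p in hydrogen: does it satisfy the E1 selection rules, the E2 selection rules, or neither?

Δl = 1 − 2 = -1; l_i + l_f = 3.
E1 (Δl = ±1): satisfied.
E2 (Δl = 0,±2, l_i+l_f ≥ 2): not satisfied.

E1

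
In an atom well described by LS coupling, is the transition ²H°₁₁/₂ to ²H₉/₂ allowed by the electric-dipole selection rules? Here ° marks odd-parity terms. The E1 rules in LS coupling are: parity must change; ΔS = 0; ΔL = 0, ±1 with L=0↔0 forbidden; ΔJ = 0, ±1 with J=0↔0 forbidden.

allowed

ΔL = 0, ±1 (not L=0↔0): L: 5 → 5, ΔL = +0 — ✓.
Parity must change: odd → even — ✓.
ΔS = 0: S: 1/2 → 1/2 — ✓.
ΔJ = 0, ±1 (not J=0↔0): J: 11/2 → 9/2, ΔJ = -1 — ✓.
All four E1 rules are satisfied.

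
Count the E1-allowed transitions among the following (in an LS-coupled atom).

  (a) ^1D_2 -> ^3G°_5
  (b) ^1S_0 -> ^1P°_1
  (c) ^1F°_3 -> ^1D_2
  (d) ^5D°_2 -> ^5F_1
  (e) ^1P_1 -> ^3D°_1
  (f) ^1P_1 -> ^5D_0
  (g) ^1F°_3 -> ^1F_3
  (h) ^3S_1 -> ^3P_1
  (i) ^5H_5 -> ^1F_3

(a) forbidden (ΔS, ΔL, ΔJ fail)
(b) allowed
(c) allowed
(d) allowed
(e) forbidden (ΔS fails)
(f) forbidden (parity, ΔS fail)
(g) allowed
(h) forbidden (parity fails)
(i) forbidden (parity, ΔS, ΔL, ΔJ fail)
Total allowed: 4 of 9.

4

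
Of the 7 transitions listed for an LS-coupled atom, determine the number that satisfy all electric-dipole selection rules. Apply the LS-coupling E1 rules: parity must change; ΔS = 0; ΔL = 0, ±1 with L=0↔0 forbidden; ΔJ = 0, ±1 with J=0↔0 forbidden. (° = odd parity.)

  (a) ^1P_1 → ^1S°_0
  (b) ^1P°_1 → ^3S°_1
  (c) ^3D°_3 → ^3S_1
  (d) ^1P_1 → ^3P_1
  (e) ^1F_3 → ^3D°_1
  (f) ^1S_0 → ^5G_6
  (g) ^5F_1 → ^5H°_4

(a) allowed
(b) forbidden (parity, ΔS fail)
(c) forbidden (ΔL, ΔJ fail)
(d) forbidden (parity, ΔS fail)
(e) forbidden (ΔS, ΔJ fail)
(f) forbidden (parity, ΔS, ΔL, ΔJ fail)
(g) forbidden (ΔL, ΔJ fail)
Total allowed: 1 of 7.

1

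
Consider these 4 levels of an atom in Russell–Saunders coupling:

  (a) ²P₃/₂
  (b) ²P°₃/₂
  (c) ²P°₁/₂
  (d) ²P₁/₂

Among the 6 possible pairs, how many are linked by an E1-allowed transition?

(a)–(b): allowed.
(a)–(c): allowed.
(a)–(d): forbidden (parity).
(b)–(c): forbidden (parity).
(b)–(d): allowed.
(c)–(d): allowed.
Allowed pairs: 4 of 6.

4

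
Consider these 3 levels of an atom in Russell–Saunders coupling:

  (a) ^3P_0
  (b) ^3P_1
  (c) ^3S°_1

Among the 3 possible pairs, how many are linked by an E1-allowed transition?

2

(a)–(b): forbidden (parity).
(a)–(c): allowed.
(b)–(c): allowed.
Allowed pairs: 2 of 3.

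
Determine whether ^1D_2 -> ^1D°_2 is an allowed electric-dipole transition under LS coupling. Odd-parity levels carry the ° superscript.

ΔS = 0: S: 0 → 0 — satisfied.
ΔJ = 0, ±1 (not J=0↔0): J: 2 → 2, ΔJ = +0 — satisfied.
ΔL = 0, ±1 (not L=0↔0): L: 2 → 2, ΔL = +0 — satisfied.
Parity must change: even → odd — satisfied.
All four E1 rules are satisfied.

allowed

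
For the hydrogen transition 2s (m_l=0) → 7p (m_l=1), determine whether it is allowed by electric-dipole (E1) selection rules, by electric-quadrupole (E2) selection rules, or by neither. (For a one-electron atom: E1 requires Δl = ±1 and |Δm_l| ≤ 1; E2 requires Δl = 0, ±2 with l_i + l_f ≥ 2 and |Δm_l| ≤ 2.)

Δl = 1 − 0 = +1; l_i + l_f = 1.
Δm_l = +1.
E1 (Δl = ±1, |Δm_l| ≤ 1): satisfied.
E2 (Δl = 0,±2, l_i+l_f ≥ 2, |Δm_l| ≤ 2): not satisfied.

E1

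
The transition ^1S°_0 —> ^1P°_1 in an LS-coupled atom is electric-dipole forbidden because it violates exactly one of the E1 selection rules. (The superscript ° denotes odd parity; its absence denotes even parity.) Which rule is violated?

Reading off the term symbols: S 0→0, L 0→1, J 0→1, parity odd→odd.
Parity must change: odd → odd — ✗.
ΔS = 0: S: 0 → 0 — ✓.
ΔL = 0, ±1 (not L=0↔0): L: 0 → 1, ΔL = +1 — ✓.
ΔJ = 0, ±1 (not J=0↔0): J: 0 → 1, ΔJ = +1 — ✓.

parity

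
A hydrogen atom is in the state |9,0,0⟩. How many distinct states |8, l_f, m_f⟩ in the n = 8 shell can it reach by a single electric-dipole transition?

E1 requires Δl = ±1, so l_f ∈ {-1, 1}; with 0 ≤ l_f ≤ n_f−1 = 7, the allowed l_f values are {1}.
For l_f = 1: m_f ∈ {m_i−1, m_i, m_i+1} ∩ [−1, 1] = {-1, 0, 1} → 3 states.
Total: 3.

3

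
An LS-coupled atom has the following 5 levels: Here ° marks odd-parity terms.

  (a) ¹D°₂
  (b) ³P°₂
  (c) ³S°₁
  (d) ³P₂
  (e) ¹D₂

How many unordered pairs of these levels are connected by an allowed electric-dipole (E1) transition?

(a)–(b): forbidden (parity, ΔS).
(a)–(c): forbidden (parity, ΔS, ΔL).
(a)–(d): forbidden (ΔS).
(a)–(e): allowed.
(b)–(c): forbidden (parity).
(b)–(d): allowed.
(b)–(e): forbidden (ΔS).
(c)–(d): allowed.
(c)–(e): forbidden (ΔS, ΔL).
(d)–(e): forbidden (parity, ΔS).
Allowed pairs: 3 of 10.

3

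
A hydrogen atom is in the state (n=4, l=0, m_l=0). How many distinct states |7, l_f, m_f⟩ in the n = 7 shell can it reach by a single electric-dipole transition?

3

E1 requires Δl = ±1, so l_f ∈ {-1, 1}; with 0 ≤ l_f ≤ n_f−1 = 6, the allowed l_f values are {1}.
For l_f = 1: m_f ∈ {m_i−1, m_i, m_i+1} ∩ [−1, 1] = {-1, 0, 1} → 3 states.
Total: 3.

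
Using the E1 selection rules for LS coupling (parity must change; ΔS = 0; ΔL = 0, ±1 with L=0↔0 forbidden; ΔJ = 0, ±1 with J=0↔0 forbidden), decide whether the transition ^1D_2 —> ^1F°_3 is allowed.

allowed

Reading off the term symbols: S 0→0, L 2→3, J 2→3, parity even→odd.
Parity must change: even → odd — passes.
ΔS = 0: S: 0 → 0 — passes.
ΔL = 0, ±1 (not L=0↔0): L: 2 → 3, ΔL = +1 — passes.
ΔJ = 0, ±1 (not J=0↔0): J: 2 → 3, ΔJ = +1 — passes.
All four E1 rules are satisfied.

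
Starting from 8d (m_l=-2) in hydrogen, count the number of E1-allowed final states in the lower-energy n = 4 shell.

E1 requires Δl = ±1, so l_f ∈ {1, 3}; with 0 ≤ l_f ≤ n_f−1 = 3, the allowed l_f values are {1, 3}.
For l_f = 1: m_f ∈ {m_i−1, m_i, m_i+1} ∩ [−1, 1] = {-1} → 1 state.
For l_f = 3: m_f ∈ {m_i−1, m_i, m_i+1} ∩ [−3, 3] = {-3, -2, -1} → 3 states.
Total: 4.

4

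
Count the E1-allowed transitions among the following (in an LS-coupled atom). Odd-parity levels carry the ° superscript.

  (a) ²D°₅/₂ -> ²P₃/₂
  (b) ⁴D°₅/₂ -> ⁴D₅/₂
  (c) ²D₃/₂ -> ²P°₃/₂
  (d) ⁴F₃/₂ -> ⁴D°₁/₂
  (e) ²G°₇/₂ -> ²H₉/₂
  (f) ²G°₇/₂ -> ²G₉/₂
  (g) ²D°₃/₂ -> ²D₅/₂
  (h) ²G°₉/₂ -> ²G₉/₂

8

(a) allowed
(b) allowed
(c) allowed
(d) allowed
(e) allowed
(f) allowed
(g) allowed
(h) allowed
Total allowed: 8 of 8.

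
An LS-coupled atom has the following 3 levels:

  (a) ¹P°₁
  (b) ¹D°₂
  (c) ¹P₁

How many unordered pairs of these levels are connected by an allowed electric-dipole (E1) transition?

2

(a)–(b): forbidden (parity).
(a)–(c): allowed.
(b)–(c): allowed.
Allowed pairs: 2 of 3.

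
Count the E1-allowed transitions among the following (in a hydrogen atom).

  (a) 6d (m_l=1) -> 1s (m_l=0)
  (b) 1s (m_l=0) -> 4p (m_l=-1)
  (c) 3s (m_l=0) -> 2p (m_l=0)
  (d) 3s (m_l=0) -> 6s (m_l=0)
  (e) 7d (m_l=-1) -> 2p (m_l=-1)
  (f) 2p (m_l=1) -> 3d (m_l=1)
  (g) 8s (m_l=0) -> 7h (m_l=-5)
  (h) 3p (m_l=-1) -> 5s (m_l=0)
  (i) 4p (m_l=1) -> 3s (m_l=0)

(a) forbidden — Δl = -2 (E1 requires Δl = ±1)
(b) allowed
(c) allowed
(d) forbidden — Δl = +0 (E1 requires Δl = ±1)
(e) allowed
(f) allowed
(g) forbidden — Δl = +5 (E1 requires Δl = ±1); Δm_l = -5 (E1 requires Δm_l = 0, ±1)
(h) allowed
(i) allowed
Total allowed: 6 of 9.

6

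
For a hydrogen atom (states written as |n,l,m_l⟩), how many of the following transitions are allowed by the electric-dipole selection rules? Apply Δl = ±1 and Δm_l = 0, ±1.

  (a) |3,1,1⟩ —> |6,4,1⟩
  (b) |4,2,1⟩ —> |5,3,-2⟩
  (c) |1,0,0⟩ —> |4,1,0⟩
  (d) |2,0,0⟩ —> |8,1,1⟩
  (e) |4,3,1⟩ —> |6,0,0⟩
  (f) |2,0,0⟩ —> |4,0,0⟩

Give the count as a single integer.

(a) forbidden — Δl = +3 (E1 requires Δl = ±1)
(b) forbidden — Δm_l = -3 (E1 requires Δm_l = 0, ±1)
(c) allowed
(d) allowed
(e) forbidden — Δl = -3 (E1 requires Δl = ±1)
(f) forbidden — Δl = +0 (E1 requires Δl = ±1)
Total allowed: 2 of 6.

2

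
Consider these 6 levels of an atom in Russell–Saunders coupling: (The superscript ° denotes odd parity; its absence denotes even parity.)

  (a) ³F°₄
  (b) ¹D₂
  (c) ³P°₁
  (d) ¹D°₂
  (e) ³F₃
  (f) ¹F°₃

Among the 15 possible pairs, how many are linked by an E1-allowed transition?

(a)–(b): forbidden (ΔS, ΔJ).
(a)–(c): forbidden (parity, ΔL, ΔJ).
(a)–(d): forbidden (parity, ΔS, ΔJ).
(a)–(e): allowed.
(a)–(f): forbidden (parity, ΔS).
(b)–(c): forbidden (ΔS).
(b)–(d): allowed.
(b)–(e): forbidden (parity, ΔS).
(b)–(f): allowed.
(c)–(d): forbidden (parity, ΔS).
(c)–(e): forbidden (ΔL, ΔJ).
(c)–(f): forbidden (parity, ΔS, ΔL, ΔJ).
(d)–(e): forbidden (ΔS).
(d)–(f): forbidden (parity).
(e)–(f): forbidden (ΔS).
Allowed pairs: 3 of 15.

3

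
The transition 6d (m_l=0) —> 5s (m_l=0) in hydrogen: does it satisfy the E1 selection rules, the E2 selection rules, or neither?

Δl = 0 − 2 = -2; l_i + l_f = 2.
Δm_l = +0.
E1 (Δl = ±1, |Δm_l| ≤ 1): not satisfied.
E2 (Δl = 0,±2, l_i+l_f ≥ 2, |Δm_l| ≤ 2): satisfied.

E2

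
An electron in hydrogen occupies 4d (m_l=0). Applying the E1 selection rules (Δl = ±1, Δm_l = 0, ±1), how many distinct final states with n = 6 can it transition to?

E1 requires Δl = ±1, so l_f ∈ {1, 3}; with 0 ≤ l_f ≤ n_f−1 = 5, the allowed l_f values are {1, 3}.
For l_f = 1: m_f ∈ {m_i−1, m_i, m_i+1} ∩ [−1, 1] = {-1, 0, 1} → 3 states.
For l_f = 3: m_f ∈ {m_i−1, m_i, m_i+1} ∩ [−3, 3] = {-1, 0, 1} → 3 states.
Total: 6.

6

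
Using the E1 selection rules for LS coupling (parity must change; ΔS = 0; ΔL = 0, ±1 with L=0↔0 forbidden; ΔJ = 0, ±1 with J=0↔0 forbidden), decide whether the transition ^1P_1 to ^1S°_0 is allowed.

allowed

Parity must change: even → odd — satisfied.
ΔS = 0: S: 0 → 0 — satisfied.
ΔL = 0, ±1 (not L=0↔0): L: 1 → 0, ΔL = -1 — satisfied.
ΔJ = 0, ±1 (not J=0↔0): J: 1 → 0, ΔJ = -1 — satisfied.
All four E1 rules are satisfied.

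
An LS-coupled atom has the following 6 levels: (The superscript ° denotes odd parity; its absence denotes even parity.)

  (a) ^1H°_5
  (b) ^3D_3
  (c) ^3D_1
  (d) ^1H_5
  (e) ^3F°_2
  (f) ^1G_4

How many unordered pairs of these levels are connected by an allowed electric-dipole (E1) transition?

4

(a)–(b): forbidden (ΔS, ΔL, ΔJ).
(a)–(c): forbidden (ΔS, ΔL, ΔJ).
(a)–(d): allowed.
(a)–(e): forbidden (parity, ΔS, ΔL, ΔJ).
(a)–(f): allowed.
(b)–(c): forbidden (parity, ΔJ).
(b)–(d): forbidden (parity, ΔS, ΔL, ΔJ).
(b)–(e): allowed.
(b)–(f): forbidden (parity, ΔS, ΔL).
(c)–(d): forbidden (parity, ΔS, ΔL, ΔJ).
(c)–(e): allowed.
(c)–(f): forbidden (parity, ΔS, ΔL, ΔJ).
(d)–(e): forbidden (ΔS, ΔL, ΔJ).
(d)–(f): forbidden (parity).
(e)–(f): forbidden (ΔS, ΔJ).
Allowed pairs: 4 of 15.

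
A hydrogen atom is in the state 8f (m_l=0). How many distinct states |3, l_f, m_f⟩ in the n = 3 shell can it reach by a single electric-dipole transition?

E1 requires Δl = ±1, so l_f ∈ {2, 4}; with 0 ≤ l_f ≤ n_f−1 = 2, the allowed l_f values are {2}.
For l_f = 2: m_f ∈ {m_i−1, m_i, m_i+1} ∩ [−2, 2] = {-1, 0, 1} → 3 states.
Total: 3.

3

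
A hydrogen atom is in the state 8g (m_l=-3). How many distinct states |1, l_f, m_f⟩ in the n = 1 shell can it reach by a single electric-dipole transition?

0

E1 requires l_f ∈ {3, 5}, but neither lies in [0, 0], so no final state is reachable.
Total: 0.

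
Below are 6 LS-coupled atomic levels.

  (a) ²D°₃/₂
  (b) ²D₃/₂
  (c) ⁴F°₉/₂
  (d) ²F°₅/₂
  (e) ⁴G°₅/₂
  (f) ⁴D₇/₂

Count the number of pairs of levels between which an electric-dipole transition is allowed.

3

(a)–(b): allowed.
(a)–(c): forbidden (parity, ΔS, ΔJ).
(a)–(d): forbidden (parity).
(a)–(e): forbidden (parity, ΔS, ΔL).
(a)–(f): forbidden (ΔS, ΔJ).
(b)–(c): forbidden (ΔS, ΔJ).
(b)–(d): allowed.
(b)–(e): forbidden (ΔS, ΔL).
(b)–(f): forbidden (parity, ΔS, ΔJ).
(c)–(d): forbidden (parity, ΔS, ΔJ).
(c)–(e): forbidden (parity, ΔJ).
(c)–(f): allowed.
(d)–(e): forbidden (parity, ΔS).
(d)–(f): forbidden (ΔS).
(e)–(f): forbidden (ΔL).
Allowed pairs: 3 of 15.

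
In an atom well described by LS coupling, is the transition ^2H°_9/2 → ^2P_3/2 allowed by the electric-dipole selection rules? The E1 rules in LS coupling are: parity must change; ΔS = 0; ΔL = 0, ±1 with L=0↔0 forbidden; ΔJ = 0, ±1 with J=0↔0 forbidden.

forbidden

Reading off the term symbols: S 1/2→1/2, L 5→1, J 9/2→3/2, parity odd→even.
Parity must change: odd → even — ok.
ΔS = 0: S: 1/2 → 1/2 — ok.
ΔL = 0, ±1 (not L=0↔0): L: 5 → 1, ΔL = -4 — fails.
ΔJ = 0, ±1 (not J=0↔0): J: 9/2 → 3/2, ΔJ = -3 — fails.
Rule(s) violated: ΔL, ΔJ.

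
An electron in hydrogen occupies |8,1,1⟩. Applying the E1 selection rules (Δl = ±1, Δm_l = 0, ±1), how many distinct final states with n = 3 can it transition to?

4

E1 requires Δl = ±1, so l_f ∈ {0, 2}; with 0 ≤ l_f ≤ n_f−1 = 2, the allowed l_f values are {0, 2}.
For l_f = 0: m_f ∈ {m_i−1, m_i, m_i+1} ∩ [−0, 0] = {0} → 1 state.
For l_f = 2: m_f ∈ {m_i−1, m_i, m_i+1} ∩ [−2, 2] = {0, 1, 2} → 3 states.
Total: 4.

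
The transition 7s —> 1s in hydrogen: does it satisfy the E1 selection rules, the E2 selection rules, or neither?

neither

Δl = 0 − 0 = +0; l_i + l_f = 0.
E1 (Δl = ±1): not satisfied.
E2 (Δl = 0,±2, l_i+l_f ≥ 2): not satisfied.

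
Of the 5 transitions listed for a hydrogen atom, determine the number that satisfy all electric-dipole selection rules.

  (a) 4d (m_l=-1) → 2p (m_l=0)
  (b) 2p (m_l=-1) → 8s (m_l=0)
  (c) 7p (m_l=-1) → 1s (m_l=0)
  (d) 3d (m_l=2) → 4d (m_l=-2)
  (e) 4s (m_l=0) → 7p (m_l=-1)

(a) allowed
(b) allowed
(c) allowed
(d) forbidden — Δl = +0 (E1 requires Δl = ±1); Δm_l = -4 (E1 requires Δm_l = 0, ±1)
(e) allowed
Total allowed: 4 of 5.

4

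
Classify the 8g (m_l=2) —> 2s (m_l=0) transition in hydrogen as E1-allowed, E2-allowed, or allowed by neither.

Δl = 0 − 4 = -4; l_i + l_f = 4.
Δm_l = -2.
E1 (Δl = ±1, |Δm_l| ≤ 1): not satisfied.
E2 (Δl = 0,±2, l_i+l_f ≥ 2, |Δm_l| ≤ 2): not satisfied.

neither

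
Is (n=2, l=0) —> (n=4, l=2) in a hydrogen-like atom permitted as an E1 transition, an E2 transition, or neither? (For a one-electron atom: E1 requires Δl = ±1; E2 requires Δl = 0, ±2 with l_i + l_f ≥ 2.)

Δl = 2 − 0 = +2; l_i + l_f = 2.
E1 (Δl = ±1): not satisfied.
E2 (Δl = 0,±2, l_i+l_f ≥ 2): satisfied.

E2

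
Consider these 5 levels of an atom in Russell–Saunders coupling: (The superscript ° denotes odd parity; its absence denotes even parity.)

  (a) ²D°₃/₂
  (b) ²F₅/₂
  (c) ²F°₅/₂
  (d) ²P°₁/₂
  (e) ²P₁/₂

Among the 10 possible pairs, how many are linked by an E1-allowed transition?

4

(a)–(b): allowed.
(a)–(c): forbidden (parity).
(a)–(d): forbidden (parity).
(a)–(e): allowed.
(b)–(c): allowed.
(b)–(d): forbidden (ΔL, ΔJ).
(b)–(e): forbidden (parity, ΔL, ΔJ).
(c)–(d): forbidden (parity, ΔL, ΔJ).
(c)–(e): forbidden (ΔL, ΔJ).
(d)–(e): allowed.
Allowed pairs: 4 of 10.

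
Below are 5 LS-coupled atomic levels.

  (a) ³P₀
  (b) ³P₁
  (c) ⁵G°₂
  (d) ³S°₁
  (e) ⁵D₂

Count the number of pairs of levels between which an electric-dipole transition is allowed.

2

(a)–(b): forbidden (parity).
(a)–(c): forbidden (ΔS, ΔL, ΔJ).
(a)–(d): allowed.
(a)–(e): forbidden (parity, ΔS, ΔJ).
(b)–(c): forbidden (ΔS, ΔL).
(b)–(d): allowed.
(b)–(e): forbidden (parity, ΔS).
(c)–(d): forbidden (parity, ΔS, ΔL).
(c)–(e): forbidden (ΔL).
(d)–(e): forbidden (ΔS, ΔL).
Allowed pairs: 2 of 10.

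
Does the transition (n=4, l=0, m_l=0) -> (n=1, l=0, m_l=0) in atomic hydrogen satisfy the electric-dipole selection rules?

Δl = 0 − 0 = +0; the E1 rule Δl = ±1 is ✗.
m_l: 0 → 0 (Δm_l = +0). |Δm_l| ≤ 1 ✓.
The transition is electric-dipole forbidden.

forbidden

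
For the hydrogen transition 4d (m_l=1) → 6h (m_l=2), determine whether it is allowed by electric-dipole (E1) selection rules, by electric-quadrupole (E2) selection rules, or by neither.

Δl = 5 − 2 = +3; l_i + l_f = 7.
Δm_l = +1.
E1 (Δl = ±1, |Δm_l| ≤ 1): not satisfied.
E2 (Δl = 0,±2, l_i+l_f ≥ 2, |Δm_l| ≤ 2): not satisfied.

neither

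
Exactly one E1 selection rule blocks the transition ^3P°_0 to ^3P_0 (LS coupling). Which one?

Initial level: S=1, L=1, J=0, parity odd. Final level: S=1, L=1, J=0, parity even.
Parity must change: odd → even — ok.
ΔS = 0: S: 1 → 1 — ok.
ΔL = 0, ±1 (not L=0↔0): L: 1 → 1, ΔL = +0 — ok.
ΔJ = 0, ±1 (not J=0↔0): J: 0 → 0, ΔJ = +0 — fails.

the J=0 ↔ J=0 exclusion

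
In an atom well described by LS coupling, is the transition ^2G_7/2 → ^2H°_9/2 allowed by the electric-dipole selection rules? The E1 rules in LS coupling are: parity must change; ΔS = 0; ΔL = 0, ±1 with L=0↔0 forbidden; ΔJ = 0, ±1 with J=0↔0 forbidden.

allowed

Parity must change: even → odd — ✓.
ΔS = 0: S: 1/2 → 1/2 — ✓.
ΔL = 0, ±1 (not L=0↔0): L: 4 → 5, ΔL = +1 — ✓.
ΔJ = 0, ±1 (not J=0↔0): J: 7/2 → 9/2, ΔJ = +1 — ✓.
All four E1 rules are satisfied.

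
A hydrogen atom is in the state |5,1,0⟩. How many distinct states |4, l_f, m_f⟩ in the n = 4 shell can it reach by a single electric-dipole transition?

4

E1 requires Δl = ±1, so l_f ∈ {0, 2}; with 0 ≤ l_f ≤ n_f−1 = 3, the allowed l_f values are {0, 2}.
For l_f = 0: m_f ∈ {m_i−1, m_i, m_i+1} ∩ [−0, 0] = {0} → 1 state.
For l_f = 2: m_f ∈ {m_i−1, m_i, m_i+1} ∩ [−2, 2] = {-1, 0, 1} → 3 states.
Total: 4.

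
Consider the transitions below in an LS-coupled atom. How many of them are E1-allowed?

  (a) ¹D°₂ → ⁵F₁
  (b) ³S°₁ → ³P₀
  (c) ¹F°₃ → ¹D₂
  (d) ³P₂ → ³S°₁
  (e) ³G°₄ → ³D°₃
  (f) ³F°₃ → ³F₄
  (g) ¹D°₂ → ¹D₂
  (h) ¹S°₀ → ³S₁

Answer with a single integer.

(a) forbidden (ΔS fails)
(b) allowed
(c) allowed
(d) allowed
(e) forbidden (parity, ΔL fail)
(f) allowed
(g) allowed
(h) forbidden (ΔS, ΔL fail)
Total allowed: 5 of 8.

5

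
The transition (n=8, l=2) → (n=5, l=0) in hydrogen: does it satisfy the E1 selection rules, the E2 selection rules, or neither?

Δl = 0 − 2 = -2; l_i + l_f = 2.
E1 (Δl = ±1): not satisfied.
E2 (Δl = 0,±2, l_i+l_f ≥ 2): satisfied.

E2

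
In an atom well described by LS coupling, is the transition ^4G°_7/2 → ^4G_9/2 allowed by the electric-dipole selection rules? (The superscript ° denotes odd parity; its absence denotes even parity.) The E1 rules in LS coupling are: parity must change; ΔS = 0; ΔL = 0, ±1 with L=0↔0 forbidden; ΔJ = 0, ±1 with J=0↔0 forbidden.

Reading off the term symbols: S 3/2→3/2, L 4→4, J 7/2→9/2, parity odd→even.
Parity must change: odd → even — satisfied.
ΔS = 0: S: 3/2 → 3/2 — satisfied.
ΔL = 0, ±1 (not L=0↔0): L: 4 → 4, ΔL = +0 — satisfied.
ΔJ = 0, ±1 (not J=0↔0): J: 7/2 → 9/2, ΔJ = +1 — satisfied.
All four E1 rules are satisfied.

allowed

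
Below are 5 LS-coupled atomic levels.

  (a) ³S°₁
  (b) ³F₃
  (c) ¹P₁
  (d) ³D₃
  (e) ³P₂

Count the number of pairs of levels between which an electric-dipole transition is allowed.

(a)–(b): forbidden (ΔL, ΔJ).
(a)–(c): forbidden (ΔS).
(a)–(d): forbidden (ΔL, ΔJ).
(a)–(e): allowed.
(b)–(c): forbidden (parity, ΔS, ΔL, ΔJ).
(b)–(d): forbidden (parity).
(b)–(e): forbidden (parity, ΔL).
(c)–(d): forbidden (parity, ΔS, ΔJ).
(c)–(e): forbidden (parity, ΔS).
(d)–(e): forbidden (parity).
Allowed pairs: 1 of 10.

1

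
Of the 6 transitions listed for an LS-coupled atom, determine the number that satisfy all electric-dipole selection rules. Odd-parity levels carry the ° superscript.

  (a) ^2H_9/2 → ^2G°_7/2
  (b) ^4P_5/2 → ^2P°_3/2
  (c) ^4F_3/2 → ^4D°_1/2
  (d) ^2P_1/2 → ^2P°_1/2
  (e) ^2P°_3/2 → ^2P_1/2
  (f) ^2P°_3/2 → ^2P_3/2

(a) allowed
(b) forbidden (ΔS fails)
(c) allowed
(d) allowed
(e) allowed
(f) allowed
Total allowed: 5 of 6.

5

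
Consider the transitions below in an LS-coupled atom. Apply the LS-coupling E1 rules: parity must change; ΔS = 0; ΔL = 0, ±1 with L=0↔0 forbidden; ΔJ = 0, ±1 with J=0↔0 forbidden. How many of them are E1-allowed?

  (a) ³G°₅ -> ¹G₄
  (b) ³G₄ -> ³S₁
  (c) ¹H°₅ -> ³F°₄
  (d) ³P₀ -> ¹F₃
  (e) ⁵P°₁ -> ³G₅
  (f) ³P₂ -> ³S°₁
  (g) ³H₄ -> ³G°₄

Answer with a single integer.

2

(a) forbidden (ΔS fails)
(b) forbidden (parity, ΔL, ΔJ fail)
(c) forbidden (parity, ΔS, ΔL fail)
(d) forbidden (parity, ΔS, ΔL, ΔJ fail)
(e) forbidden (ΔS, ΔL, ΔJ fail)
(f) allowed
(g) allowed
Total allowed: 2 of 7.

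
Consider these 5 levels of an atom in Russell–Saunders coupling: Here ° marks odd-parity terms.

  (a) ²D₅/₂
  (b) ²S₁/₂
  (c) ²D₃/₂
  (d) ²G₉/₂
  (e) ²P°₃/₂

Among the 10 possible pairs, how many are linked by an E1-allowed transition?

3

(a)–(b): forbidden (parity, ΔL, ΔJ).
(a)–(c): forbidden (parity).
(a)–(d): forbidden (parity, ΔL, ΔJ).
(a)–(e): allowed.
(b)–(c): forbidden (parity, ΔL).
(b)–(d): forbidden (parity, ΔL, ΔJ).
(b)–(e): allowed.
(c)–(d): forbidden (parity, ΔL, ΔJ).
(c)–(e): allowed.
(d)–(e): forbidden (ΔL, ΔJ).
Allowed pairs: 3 of 10.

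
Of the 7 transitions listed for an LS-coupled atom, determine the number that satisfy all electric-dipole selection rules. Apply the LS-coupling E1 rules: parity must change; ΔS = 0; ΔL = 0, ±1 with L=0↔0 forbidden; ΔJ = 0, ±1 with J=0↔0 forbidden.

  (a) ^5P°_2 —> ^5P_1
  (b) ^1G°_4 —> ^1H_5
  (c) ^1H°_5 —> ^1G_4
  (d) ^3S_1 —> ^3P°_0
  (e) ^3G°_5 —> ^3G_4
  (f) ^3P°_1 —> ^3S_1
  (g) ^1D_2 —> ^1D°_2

7

(a) allowed
(b) allowed
(c) allowed
(d) allowed
(e) allowed
(f) allowed
(g) allowed
Total allowed: 7 of 7.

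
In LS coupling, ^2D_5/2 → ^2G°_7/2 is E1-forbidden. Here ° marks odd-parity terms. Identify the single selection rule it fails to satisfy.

the ΔL = 0, ±1 rule

Reading off the term symbols: S 1/2→1/2, L 2→4, J 5/2→7/2, parity even→odd.
Parity must change: even → odd — ✓.
ΔS = 0: S: 1/2 → 1/2 — ✓.
ΔL = 0, ±1 (not L=0↔0): L: 2 → 4, ΔL = +2 — ✗.
ΔJ = 0, ±1 (not J=0↔0): J: 5/2 → 7/2, ΔJ = +1 — ✓.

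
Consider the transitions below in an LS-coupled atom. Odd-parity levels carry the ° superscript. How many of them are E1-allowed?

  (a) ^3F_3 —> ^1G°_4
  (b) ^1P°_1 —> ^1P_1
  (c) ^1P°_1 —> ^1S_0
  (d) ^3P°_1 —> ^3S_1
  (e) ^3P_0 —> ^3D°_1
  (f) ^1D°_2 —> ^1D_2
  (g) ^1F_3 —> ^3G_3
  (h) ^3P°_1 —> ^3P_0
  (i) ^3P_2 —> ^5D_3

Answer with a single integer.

(a) forbidden (ΔS fails)
(b) allowed
(c) allowed
(d) allowed
(e) allowed
(f) allowed
(g) forbidden (parity, ΔS fail)
(h) allowed
(i) forbidden (parity, ΔS fail)
Total allowed: 6 of 9.

6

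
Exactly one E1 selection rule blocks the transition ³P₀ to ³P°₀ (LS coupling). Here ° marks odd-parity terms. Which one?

ΔS = 0: S: 1 → 1 — ok.
ΔL = 0, ±1 (not L=0↔0): L: 1 → 1, ΔL = +0 — ok.
ΔJ = 0, ±1 (not J=0↔0): J: 0 → 0, ΔJ = +0 — fails.
Parity must change: even → odd — ok.

the J=0 ↔ J=0 exclusion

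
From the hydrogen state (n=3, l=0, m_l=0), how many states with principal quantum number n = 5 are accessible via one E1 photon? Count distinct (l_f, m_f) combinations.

3

E1 requires Δl = ±1, so l_f ∈ {-1, 1}; with 0 ≤ l_f ≤ n_f−1 = 4, the allowed l_f values are {1}.
For l_f = 1: m_f ∈ {m_i−1, m_i, m_i+1} ∩ [−1, 1] = {-1, 0, 1} → 3 states.
Total: 3.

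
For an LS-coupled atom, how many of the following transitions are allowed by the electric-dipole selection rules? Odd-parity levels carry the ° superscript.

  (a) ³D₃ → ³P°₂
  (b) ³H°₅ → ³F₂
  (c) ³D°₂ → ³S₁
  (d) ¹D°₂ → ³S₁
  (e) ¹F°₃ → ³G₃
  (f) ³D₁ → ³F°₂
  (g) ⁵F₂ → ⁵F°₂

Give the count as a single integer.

3

(a) allowed
(b) forbidden (ΔL, ΔJ fail)
(c) forbidden (ΔL fails)
(d) forbidden (ΔS, ΔL fail)
(e) forbidden (ΔS fails)
(f) allowed
(g) allowed
Total allowed: 3 of 7.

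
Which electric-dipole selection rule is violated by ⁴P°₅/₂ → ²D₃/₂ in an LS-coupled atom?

the ΔS = 0 rule

Parity must change: odd → even — satisfied.
ΔS = 0: S: 3/2 → 1/2 — violated.
ΔL = 0, ±1 (not L=0↔0): L: 1 → 2, ΔL = +1 — satisfied.
ΔJ = 0, ±1 (not J=0↔0): J: 5/2 → 3/2, ΔJ = -1 — satisfied.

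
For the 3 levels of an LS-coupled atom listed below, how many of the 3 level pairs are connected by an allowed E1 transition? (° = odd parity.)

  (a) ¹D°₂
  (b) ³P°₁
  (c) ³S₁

(a)–(b): forbidden (parity, ΔS).
(a)–(c): forbidden (ΔS, ΔL).
(b)–(c): allowed.
Allowed pairs: 1 of 3.

1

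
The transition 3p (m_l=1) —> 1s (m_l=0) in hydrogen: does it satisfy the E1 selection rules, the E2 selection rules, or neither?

Δl = 0 − 1 = -1; l_i + l_f = 1.
Δm_l = -1.
E1 (Δl = ±1, |Δm_l| ≤ 1): satisfied.
E2 (Δl = 0,±2, l_i+l_f ≥ 2, |Δm_l| ≤ 2): not satisfied.

E1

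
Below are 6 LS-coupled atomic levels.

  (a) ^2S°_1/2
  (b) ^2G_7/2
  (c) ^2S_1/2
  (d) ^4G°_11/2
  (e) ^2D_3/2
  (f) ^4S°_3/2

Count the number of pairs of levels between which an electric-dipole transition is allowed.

0

(a)–(b): forbidden (ΔL, ΔJ).
(a)–(c): forbidden (ΔL).
(a)–(d): forbidden (parity, ΔS, ΔL, ΔJ).
(a)–(e): forbidden (ΔL).
(a)–(f): forbidden (parity, ΔS, ΔL).
(b)–(c): forbidden (parity, ΔL, ΔJ).
(b)–(d): forbidden (ΔS, ΔJ).
(b)–(e): forbidden (parity, ΔL, ΔJ).
(b)–(f): forbidden (ΔS, ΔL, ΔJ).
(c)–(d): forbidden (ΔS, ΔL, ΔJ).
(c)–(e): forbidden (parity, ΔL).
(c)–(f): forbidden (ΔS, ΔL).
(d)–(e): forbidden (ΔS, ΔL, ΔJ).
(d)–(f): forbidden (parity, ΔL, ΔJ).
(e)–(f): forbidden (ΔS, ΔL).
Allowed pairs: 0 of 15.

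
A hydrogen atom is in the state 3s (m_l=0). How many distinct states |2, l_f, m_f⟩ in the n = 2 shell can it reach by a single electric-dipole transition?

3

E1 requires Δl = ±1, so l_f ∈ {-1, 1}; with 0 ≤ l_f ≤ n_f−1 = 1, the allowed l_f values are {1}.
For l_f = 1: m_f ∈ {m_i−1, m_i, m_i+1} ∩ [−1, 1] = {-1, 0, 1} → 3 states.
Total: 3.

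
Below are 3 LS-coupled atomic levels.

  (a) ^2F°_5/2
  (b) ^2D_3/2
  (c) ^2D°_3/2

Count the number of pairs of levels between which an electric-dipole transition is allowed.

2

(a)–(b): allowed.
(a)–(c): forbidden (parity).
(b)–(c): allowed.
Allowed pairs: 2 of 3.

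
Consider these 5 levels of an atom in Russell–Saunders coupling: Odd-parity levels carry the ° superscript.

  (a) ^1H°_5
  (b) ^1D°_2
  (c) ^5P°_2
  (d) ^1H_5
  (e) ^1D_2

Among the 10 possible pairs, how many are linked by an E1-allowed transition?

2

(a)–(b): forbidden (parity, ΔL, ΔJ).
(a)–(c): forbidden (parity, ΔS, ΔL, ΔJ).
(a)–(d): allowed.
(a)–(e): forbidden (ΔL, ΔJ).
(b)–(c): forbidden (parity, ΔS).
(b)–(d): forbidden (ΔL, ΔJ).
(b)–(e): allowed.
(c)–(d): forbidden (ΔS, ΔL, ΔJ).
(c)–(e): forbidden (ΔS).
(d)–(e): forbidden (parity, ΔL, ΔJ).
Allowed pairs: 2 of 10.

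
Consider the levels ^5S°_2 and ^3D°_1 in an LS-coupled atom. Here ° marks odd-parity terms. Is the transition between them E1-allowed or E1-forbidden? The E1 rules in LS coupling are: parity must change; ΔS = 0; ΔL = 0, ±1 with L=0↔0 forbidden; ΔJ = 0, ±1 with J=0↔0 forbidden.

forbidden

Reading off the term symbols: S 2→1, L 0→2, J 2→1, parity odd→odd.
Parity must change: odd → odd — fails.
ΔJ = 0, ±1 (not J=0↔0): J: 2 → 1, ΔJ = -1 — passes.
ΔL = 0, ±1 (not L=0↔0): L: 0 → 2, ΔL = +2 — fails.
ΔS = 0: S: 2 → 1 — fails.
Rule(s) violated: parity, ΔS, ΔL.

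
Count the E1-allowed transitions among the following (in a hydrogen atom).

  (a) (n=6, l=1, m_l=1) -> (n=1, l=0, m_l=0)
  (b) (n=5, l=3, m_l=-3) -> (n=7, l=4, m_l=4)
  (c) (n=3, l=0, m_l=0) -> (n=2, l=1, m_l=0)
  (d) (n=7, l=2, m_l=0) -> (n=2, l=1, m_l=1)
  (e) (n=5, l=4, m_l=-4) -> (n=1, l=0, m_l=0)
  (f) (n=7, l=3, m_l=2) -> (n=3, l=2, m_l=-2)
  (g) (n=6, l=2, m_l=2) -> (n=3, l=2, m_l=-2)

(a) allowed
(b) forbidden — Δm_l = +7 (E1 requires Δm_l = 0, ±1)
(c) allowed
(d) allowed
(e) forbidden — Δl = -4 (E1 requires Δl = ±1); Δm_l = +4 (E1 requires Δm_l = 0, ±1)
(f) forbidden — Δm_l = -4 (E1 requires Δm_l = 0, ±1)
(g) forbidden — Δl = +0 (E1 requires Δl = ±1); Δm_l = -4 (E1 requires Δm_l = 0, ±1)
Total allowed: 3 of 7.

3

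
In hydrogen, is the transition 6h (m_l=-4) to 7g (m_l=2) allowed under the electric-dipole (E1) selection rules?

forbidden

Δl = 4 − 5 = -1; the E1 rule Δl = ±1 is ✓.
Δm_l = 2 − (-4) = +6. E1 requires Δm_l = 0, ±1: ✗.
The transition is electric-dipole forbidden.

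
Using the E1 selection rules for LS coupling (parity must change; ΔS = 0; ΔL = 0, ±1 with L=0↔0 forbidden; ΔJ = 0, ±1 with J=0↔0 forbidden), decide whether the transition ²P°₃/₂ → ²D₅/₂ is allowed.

Reading off the term symbols: S 1/2→1/2, L 1→2, J 3/2→5/2, parity odd→even.
Parity must change: odd → even — ok.
ΔS = 0: S: 1/2 → 1/2 — ok.
ΔL = 0, ±1 (not L=0↔0): L: 1 → 2, ΔL = +1 — ok.
ΔJ = 0, ±1 (not J=0↔0): J: 3/2 → 5/2, ΔJ = +1 — ok.
All four E1 rules are satisfied.

allowed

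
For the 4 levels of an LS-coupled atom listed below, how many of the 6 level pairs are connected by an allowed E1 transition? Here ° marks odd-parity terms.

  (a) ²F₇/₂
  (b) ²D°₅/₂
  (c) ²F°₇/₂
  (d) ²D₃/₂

3

(a)–(b): allowed.
(a)–(c): allowed.
(a)–(d): forbidden (parity, ΔJ).
(b)–(c): forbidden (parity).
(b)–(d): allowed.
(c)–(d): forbidden (ΔJ).
Allowed pairs: 3 of 6.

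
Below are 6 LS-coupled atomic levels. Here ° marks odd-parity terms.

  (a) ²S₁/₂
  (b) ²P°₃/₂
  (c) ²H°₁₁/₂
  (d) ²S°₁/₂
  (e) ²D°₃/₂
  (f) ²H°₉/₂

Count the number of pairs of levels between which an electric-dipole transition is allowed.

(a)–(b): allowed.
(a)–(c): forbidden (ΔL, ΔJ).
(a)–(d): forbidden (ΔL).
(a)–(e): forbidden (ΔL).
(a)–(f): forbidden (ΔL, ΔJ).
(b)–(c): forbidden (parity, ΔL, ΔJ).
(b)–(d): forbidden (parity).
(b)–(e): forbidden (parity).
(b)–(f): forbidden (parity, ΔL, ΔJ).
(c)–(d): forbidden (parity, ΔL, ΔJ).
(c)–(e): forbidden (parity, ΔL, ΔJ).
(c)–(f): forbidden (parity).
(d)–(e): forbidden (parity, ΔL).
(d)–(f): forbidden (parity, ΔL, ΔJ).
(e)–(f): forbidden (parity, ΔL, ΔJ).
Allowed pairs: 1 of 15.

1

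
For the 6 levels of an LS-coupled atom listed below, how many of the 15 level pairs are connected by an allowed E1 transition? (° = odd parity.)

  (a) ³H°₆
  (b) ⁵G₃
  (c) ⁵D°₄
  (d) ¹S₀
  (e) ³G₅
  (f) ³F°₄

2

(a)–(b): forbidden (ΔS, ΔJ).
(a)–(c): forbidden (parity, ΔS, ΔL, ΔJ).
(a)–(d): forbidden (ΔS, ΔL, ΔJ).
(a)–(e): allowed.
(a)–(f): forbidden (parity, ΔL, ΔJ).
(b)–(c): forbidden (ΔL).
(b)–(d): forbidden (parity, ΔS, ΔL, ΔJ).
(b)–(e): forbidden (parity, ΔS, ΔJ).
(b)–(f): forbidden (ΔS).
(c)–(d): forbidden (ΔS, ΔL, ΔJ).
(c)–(e): forbidden (ΔS, ΔL).
(c)–(f): forbidden (parity, ΔS).
(d)–(e): forbidden (parity, ΔS, ΔL, ΔJ).
(d)–(f): forbidden (ΔS, ΔL, ΔJ).
(e)–(f): allowed.
Allowed pairs: 2 of 15.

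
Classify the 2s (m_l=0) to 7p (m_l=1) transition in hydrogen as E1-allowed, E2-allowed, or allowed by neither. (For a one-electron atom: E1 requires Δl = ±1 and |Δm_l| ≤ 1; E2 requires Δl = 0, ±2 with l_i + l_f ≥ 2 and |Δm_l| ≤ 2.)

Δl = 1 − 0 = +1; l_i + l_f = 1.
Δm_l = +1.
E1 (Δl = ±1, |Δm_l| ≤ 1): satisfied.
E2 (Δl = 0,±2, l_i+l_f ≥ 2, |Δm_l| ≤ 2): not satisfied.

E1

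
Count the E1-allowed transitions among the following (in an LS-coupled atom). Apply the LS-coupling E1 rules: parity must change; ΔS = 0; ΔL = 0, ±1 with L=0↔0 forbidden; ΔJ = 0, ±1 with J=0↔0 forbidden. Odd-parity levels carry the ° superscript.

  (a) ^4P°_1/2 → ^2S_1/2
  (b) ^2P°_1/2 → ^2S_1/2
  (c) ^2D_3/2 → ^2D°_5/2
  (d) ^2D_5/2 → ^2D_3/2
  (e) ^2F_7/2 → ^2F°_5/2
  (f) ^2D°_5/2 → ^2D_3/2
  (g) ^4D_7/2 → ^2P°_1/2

4

(a) forbidden (ΔS fails)
(b) allowed
(c) allowed
(d) forbidden (parity fails)
(e) allowed
(f) allowed
(g) forbidden (ΔS, ΔJ fail)
Total allowed: 4 of 7.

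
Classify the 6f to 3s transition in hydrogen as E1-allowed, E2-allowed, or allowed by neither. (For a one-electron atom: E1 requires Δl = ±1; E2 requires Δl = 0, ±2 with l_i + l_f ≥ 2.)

Δl = 0 − 3 = -3; l_i + l_f = 3.
E1 (Δl = ±1): not satisfied.
E2 (Δl = 0,±2, l_i+l_f ≥ 2): not satisfied.

neither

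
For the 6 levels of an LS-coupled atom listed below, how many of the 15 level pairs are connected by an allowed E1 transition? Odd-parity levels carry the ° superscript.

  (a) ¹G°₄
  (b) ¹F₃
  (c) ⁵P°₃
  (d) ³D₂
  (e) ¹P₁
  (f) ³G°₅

(a)–(b): allowed.
(a)–(c): forbidden (parity, ΔS, ΔL).
(a)–(d): forbidden (ΔS, ΔL, ΔJ).
(a)–(e): forbidden (ΔL, ΔJ).
(a)–(f): forbidden (parity, ΔS).
(b)–(c): forbidden (ΔS, ΔL).
(b)–(d): forbidden (parity, ΔS).
(b)–(e): forbidden (parity, ΔL, ΔJ).
(b)–(f): forbidden (ΔS, ΔJ).
(c)–(d): forbidden (ΔS).
(c)–(e): forbidden (ΔS, ΔJ).
(c)–(f): forbidden (parity, ΔS, ΔL, ΔJ).
(d)–(e): forbidden (parity, ΔS).
(d)–(f): forbidden (ΔL, ΔJ).
(e)–(f): forbidden (ΔS, ΔL, ΔJ).
Allowed pairs: 1 of 15.

1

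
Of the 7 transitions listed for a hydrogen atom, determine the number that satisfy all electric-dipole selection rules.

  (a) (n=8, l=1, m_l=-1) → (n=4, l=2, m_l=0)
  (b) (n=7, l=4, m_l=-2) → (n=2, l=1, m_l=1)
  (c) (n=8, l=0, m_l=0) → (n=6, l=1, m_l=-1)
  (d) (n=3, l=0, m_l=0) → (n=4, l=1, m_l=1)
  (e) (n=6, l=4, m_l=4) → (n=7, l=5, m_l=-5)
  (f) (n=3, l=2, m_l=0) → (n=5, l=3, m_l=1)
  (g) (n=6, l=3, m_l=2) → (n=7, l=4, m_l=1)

(a) allowed
(b) forbidden — Δl = -3 (E1 requires Δl = ±1); Δm_l = +3 (E1 requires Δm_l = 0, ±1)
(c) allowed
(d) allowed
(e) forbidden — Δm_l = -9 (E1 requires Δm_l = 0, ±1)
(f) allowed
(g) allowed
Total allowed: 5 of 7.

5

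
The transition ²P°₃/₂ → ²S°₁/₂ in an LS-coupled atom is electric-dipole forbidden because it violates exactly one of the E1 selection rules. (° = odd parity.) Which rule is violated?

parity

Reading off the term symbols: S 1/2→1/2, L 1→0, J 3/2→1/2, parity odd→odd.
Parity must change: odd → odd — violated.
ΔS = 0: S: 1/2 → 1/2 — satisfied.
ΔL = 0, ±1 (not L=0↔0): L: 1 → 0, ΔL = -1 — satisfied.
ΔJ = 0, ±1 (not J=0↔0): J: 3/2 → 1/2, ΔJ = -1 — satisfied.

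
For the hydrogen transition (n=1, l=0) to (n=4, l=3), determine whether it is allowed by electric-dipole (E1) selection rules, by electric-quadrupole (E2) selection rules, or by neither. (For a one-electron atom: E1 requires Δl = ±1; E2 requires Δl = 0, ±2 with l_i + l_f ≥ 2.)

neither

Δl = 3 − 0 = +3; l_i + l_f = 3.
E1 (Δl = ±1): not satisfied.
E2 (Δl = 0,±2, l_i+l_f ≥ 2): not satisfied.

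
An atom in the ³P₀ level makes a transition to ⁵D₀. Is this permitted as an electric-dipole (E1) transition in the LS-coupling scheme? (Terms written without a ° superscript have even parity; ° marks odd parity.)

forbidden

Parity must change: even → even — violated.
ΔJ = 0, ±1 (not J=0↔0): J: 0 → 0, ΔJ = +0 — violated.
ΔL = 0, ±1 (not L=0↔0): L: 1 → 2, ΔL = +1 — satisfied.
ΔS = 0: S: 1 → 2 — violated.
Rule(s) violated: parity, ΔS, ΔJ.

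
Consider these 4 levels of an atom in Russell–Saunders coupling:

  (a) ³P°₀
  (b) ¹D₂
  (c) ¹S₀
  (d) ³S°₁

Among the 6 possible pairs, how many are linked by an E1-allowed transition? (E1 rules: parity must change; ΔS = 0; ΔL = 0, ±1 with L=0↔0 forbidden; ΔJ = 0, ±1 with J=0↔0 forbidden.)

(a)–(b): forbidden (ΔS, ΔJ).
(a)–(c): forbidden (ΔS, ΔJ).
(a)–(d): forbidden (parity).
(b)–(c): forbidden (parity, ΔL, ΔJ).
(b)–(d): forbidden (ΔS, ΔL).
(c)–(d): forbidden (ΔS, ΔL).
Allowed pairs: 0 of 6.

0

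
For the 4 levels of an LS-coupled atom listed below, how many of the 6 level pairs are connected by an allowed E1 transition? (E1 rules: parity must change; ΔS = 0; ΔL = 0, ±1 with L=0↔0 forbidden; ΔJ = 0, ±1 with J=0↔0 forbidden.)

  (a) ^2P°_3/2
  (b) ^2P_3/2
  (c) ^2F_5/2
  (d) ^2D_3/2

2

(a)–(b): allowed.
(a)–(c): forbidden (ΔL).
(a)–(d): allowed.
(b)–(c): forbidden (parity, ΔL).
(b)–(d): forbidden (parity).
(c)–(d): forbidden (parity).
Allowed pairs: 2 of 6.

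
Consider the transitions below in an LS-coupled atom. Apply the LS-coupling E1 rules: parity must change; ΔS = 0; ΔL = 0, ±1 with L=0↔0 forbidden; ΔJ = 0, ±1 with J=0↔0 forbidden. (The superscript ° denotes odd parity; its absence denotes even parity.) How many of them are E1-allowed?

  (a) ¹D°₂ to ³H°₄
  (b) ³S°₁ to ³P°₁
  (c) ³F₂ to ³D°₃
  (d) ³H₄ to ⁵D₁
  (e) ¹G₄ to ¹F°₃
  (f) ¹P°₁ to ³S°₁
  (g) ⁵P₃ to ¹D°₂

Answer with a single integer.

(a) forbidden (parity, ΔS, ΔL, ΔJ fail)
(b) forbidden (parity fails)
(c) allowed
(d) forbidden (parity, ΔS, ΔL, ΔJ fail)
(e) allowed
(f) forbidden (parity, ΔS fail)
(g) forbidden (ΔS fails)
Total allowed: 2 of 7.

2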